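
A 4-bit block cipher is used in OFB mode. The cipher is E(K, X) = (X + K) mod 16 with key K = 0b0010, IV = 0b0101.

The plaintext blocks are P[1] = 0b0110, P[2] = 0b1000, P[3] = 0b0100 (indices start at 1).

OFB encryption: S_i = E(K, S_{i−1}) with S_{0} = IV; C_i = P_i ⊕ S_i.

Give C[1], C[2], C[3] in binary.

C[1]: S = E(K, 0b0101) = 0b0111; 0b0110 ⊕ 0b0111 = 0b0001.
C[2]: S = E(K, 0b0111) = 0b1001; 0b1000 ⊕ 0b1001 = 0b0001.
C[3]: S = E(K, 0b1001) = 0b1011; 0b0100 ⊕ 0b1011 = 0b1111.

C[1] = 0b0001, C[2] = 0b0001, C[3] = 0b1111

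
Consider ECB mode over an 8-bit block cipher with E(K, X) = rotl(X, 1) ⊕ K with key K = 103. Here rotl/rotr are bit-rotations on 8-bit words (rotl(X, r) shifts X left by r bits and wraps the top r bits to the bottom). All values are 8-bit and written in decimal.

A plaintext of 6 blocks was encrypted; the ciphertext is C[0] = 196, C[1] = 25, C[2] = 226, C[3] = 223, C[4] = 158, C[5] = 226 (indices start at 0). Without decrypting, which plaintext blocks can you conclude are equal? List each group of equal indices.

P[2] = P[5]

ECB encrypts each block independently with the same key, so equal ciphertext blocks imply equal plaintext blocks.
C[2] = C[5] = 226, so P[2] = P[5].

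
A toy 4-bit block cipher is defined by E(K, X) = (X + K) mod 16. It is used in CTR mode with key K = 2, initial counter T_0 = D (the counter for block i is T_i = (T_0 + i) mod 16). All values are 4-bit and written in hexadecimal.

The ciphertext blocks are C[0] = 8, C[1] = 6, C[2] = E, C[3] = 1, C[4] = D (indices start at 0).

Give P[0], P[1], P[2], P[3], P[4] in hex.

P[0] = 7, P[1] = 6, P[2] = F, P[3] = 3, P[4] = E

CTR decryption: S_i = E(K, T_i) where T_i is the counter for block i; P_i = C_i ⊕ S_i.
P[0]: T = D, S = E(K, T) = F; 8 ⊕ F = 7.
P[1]: T = E, S = E(K, T) = 0; 6 ⊕ 0 = 6.
P[2]: T = F, S = E(K, T) = 1; E ⊕ 1 = F.
P[3]: T = 0, S = E(K, T) = 2; 1 ⊕ 2 = 3.
P[4]: T = 1, S = E(K, T) = 3; D ⊕ 3 = E.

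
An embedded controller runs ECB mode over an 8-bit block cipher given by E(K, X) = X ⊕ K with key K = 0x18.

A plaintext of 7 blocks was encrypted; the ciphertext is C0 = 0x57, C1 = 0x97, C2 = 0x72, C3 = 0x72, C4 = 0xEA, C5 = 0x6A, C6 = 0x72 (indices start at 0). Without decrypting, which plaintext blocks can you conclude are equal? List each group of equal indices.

ECB encrypts each block independently with the same key, so equal ciphertext blocks imply equal plaintext blocks.
C2 = C3 = C6 = 0x72, so P2 = P3 = P6.

P2 = P3 = P6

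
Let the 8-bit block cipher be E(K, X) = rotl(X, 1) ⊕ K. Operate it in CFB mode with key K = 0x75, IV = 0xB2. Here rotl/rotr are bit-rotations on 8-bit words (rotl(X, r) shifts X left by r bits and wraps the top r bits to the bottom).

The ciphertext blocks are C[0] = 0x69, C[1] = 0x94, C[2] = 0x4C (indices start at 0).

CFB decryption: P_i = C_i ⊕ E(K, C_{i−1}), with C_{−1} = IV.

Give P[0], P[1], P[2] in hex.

P[0]: E(K, 0xB2) = 0x10; 0x69 ⊕ 0x10 = 0x79.
P[1]: E(K, 0x69) = 0xA7; 0x94 ⊕ 0xA7 = 0x33.
P[2]: E(K, 0x94) = 0x5C; 0x4C ⊕ 0x5C = 0x10.

P[0] = 0x79, P[1] = 0x33, P[2] = 0x10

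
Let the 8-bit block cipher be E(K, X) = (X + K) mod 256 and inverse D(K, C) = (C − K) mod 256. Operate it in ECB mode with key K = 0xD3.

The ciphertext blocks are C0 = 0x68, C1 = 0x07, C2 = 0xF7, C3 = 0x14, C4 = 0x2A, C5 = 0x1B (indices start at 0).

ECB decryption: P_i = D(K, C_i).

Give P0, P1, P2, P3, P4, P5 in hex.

P0 = 0x95, P1 = 0x34, P2 = 0x24, P3 = 0x41, P4 = 0x57, P5 = 0x48

P0: D(K, 0x68) = 0x95.
P1: D(K, 0x07) = 0x34.
P2: D(K, 0xF7) = 0x24.
P3: D(K, 0x14) = 0x41.
P4: D(K, 0x2A) = 0x57.
P5: D(K, 0x1B) = 0x48.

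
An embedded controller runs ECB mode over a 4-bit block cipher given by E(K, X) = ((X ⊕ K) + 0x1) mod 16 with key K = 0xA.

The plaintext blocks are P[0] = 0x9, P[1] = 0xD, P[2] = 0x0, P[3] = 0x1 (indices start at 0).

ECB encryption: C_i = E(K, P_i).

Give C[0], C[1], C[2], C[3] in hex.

C[0]: E(K, 0x9) = 0x4.
C[1]: E(K, 0xD) = 0x8.
C[2]: E(K, 0x0) = 0xB.
C[3]: E(K, 0x1) = 0xC.

C[0] = 0x4, C[1] = 0x8, C[2] = 0xB, C[3] = 0xC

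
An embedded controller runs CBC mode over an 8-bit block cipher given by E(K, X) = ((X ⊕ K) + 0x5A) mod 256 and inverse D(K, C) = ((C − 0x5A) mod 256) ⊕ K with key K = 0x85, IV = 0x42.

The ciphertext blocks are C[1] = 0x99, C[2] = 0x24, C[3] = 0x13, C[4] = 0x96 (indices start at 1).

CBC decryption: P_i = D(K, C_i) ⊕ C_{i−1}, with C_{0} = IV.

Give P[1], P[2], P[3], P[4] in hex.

P[1]: D(K, 0x99) = 0xBA; 0xBA ⊕ 0x42 = 0xF8.
P[2]: D(K, 0x24) = 0x4F; 0x4F ⊕ 0x99 = 0xD6.
P[3]: D(K, 0x13) = 0x3C; 0x3C ⊕ 0x24 = 0x18.
P[4]: D(K, 0x96) = 0xB9; 0xB9 ⊕ 0x13 = 0xAA.

P[1] = 0xF8, P[2] = 0xD6, P[3] = 0x18, P[4] = 0xAA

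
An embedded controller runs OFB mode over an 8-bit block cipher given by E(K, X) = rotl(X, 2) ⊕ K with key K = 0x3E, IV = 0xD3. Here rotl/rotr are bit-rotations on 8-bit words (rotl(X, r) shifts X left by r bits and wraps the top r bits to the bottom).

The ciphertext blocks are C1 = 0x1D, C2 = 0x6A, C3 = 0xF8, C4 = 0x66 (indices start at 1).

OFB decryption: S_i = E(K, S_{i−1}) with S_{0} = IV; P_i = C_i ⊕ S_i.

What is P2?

P2 = 0x91

P1: S = E(K, 0xD3) = 0x71; 0x1D ⊕ 0x71 = 0x6C.
P2: S = E(K, 0x71) = 0xFB; 0x6A ⊕ 0xFB = 0x91.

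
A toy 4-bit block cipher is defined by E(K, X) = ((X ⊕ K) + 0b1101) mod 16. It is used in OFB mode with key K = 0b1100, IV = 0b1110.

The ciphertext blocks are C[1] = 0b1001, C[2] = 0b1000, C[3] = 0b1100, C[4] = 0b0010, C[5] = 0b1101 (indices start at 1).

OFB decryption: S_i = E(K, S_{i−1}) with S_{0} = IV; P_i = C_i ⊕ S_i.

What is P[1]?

P[1]: S = E(K, 0b1110) = 0b1111; 0b1001 ⊕ 0b1111 = 0b0110.

P[1] = 0b0110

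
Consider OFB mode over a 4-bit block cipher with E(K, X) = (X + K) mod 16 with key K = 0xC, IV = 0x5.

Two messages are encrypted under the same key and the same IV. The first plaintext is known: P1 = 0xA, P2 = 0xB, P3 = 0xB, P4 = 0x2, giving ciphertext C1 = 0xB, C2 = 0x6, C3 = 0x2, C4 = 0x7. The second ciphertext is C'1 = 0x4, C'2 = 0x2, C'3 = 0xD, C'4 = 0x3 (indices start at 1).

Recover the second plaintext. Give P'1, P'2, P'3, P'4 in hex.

P'1 = 0x5, P'2 = 0xF, P'3 = 0x4, P'4 = 0x6

In OFB with a reused IV, both messages share the same keystream S_i, so C_i ⊕ C'_i = P_i ⊕ P'_i and thus P'_i = P_i ⊕ C_i ⊕ C'_i.
P'1: 0xA ⊕ 0xB ⊕ 0x4 = 0x5.
P'2: 0xB ⊕ 0x6 ⊕ 0x2 = 0xF.
P'3: 0xB ⊕ 0x2 ⊕ 0xD = 0x4.
P'4: 0x2 ⊕ 0x7 ⊕ 0x3 = 0x6.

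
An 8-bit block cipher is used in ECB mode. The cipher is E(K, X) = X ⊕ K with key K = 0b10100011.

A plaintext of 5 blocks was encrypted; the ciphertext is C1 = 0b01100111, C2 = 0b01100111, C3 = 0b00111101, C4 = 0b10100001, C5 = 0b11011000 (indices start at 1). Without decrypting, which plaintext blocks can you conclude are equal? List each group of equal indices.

P1 = P2

ECB encrypts each block independently with the same key, so equal ciphertext blocks imply equal plaintext blocks.
C1 = C2 = 0b01100111, so P1 = P2.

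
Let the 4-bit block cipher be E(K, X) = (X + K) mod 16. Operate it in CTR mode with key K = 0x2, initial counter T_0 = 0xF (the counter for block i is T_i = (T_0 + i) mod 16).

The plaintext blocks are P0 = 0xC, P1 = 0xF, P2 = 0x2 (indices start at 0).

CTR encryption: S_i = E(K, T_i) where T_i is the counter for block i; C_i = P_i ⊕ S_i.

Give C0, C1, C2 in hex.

C0: T = 0xF, S = E(K, T) = 0x1; 0xC ⊕ 0x1 = 0xD.
C1: T = 0x0, S = E(K, T) = 0x2; 0xF ⊕ 0x2 = 0xD.
C2: T = 0x1, S = E(K, T) = 0x3; 0x2 ⊕ 0x3 = 0x1.

C0 = 0xD, C1 = 0xD, C2 = 0x1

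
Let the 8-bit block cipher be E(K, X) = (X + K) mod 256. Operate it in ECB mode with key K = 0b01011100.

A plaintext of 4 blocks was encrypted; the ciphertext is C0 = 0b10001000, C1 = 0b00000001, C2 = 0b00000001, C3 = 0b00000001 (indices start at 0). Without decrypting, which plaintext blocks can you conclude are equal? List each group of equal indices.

ECB encrypts each block independently with the same key, so equal ciphertext blocks imply equal plaintext blocks.
C1 = C2 = C3 = 0b00000001, so P1 = P2 = P3.

P1 = P2 = P3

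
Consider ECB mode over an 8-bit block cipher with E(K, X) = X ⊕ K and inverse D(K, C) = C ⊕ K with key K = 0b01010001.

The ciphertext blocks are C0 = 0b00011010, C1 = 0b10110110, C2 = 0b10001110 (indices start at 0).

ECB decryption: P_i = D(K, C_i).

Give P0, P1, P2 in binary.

P0: D(K, 0b00011010) = 0b01001011.
P1: D(K, 0b10110110) = 0b11100111.
P2: D(K, 0b10001110) = 0b11011111.

P0 = 0b01001011, P1 = 0b11100111, P2 = 0b11011111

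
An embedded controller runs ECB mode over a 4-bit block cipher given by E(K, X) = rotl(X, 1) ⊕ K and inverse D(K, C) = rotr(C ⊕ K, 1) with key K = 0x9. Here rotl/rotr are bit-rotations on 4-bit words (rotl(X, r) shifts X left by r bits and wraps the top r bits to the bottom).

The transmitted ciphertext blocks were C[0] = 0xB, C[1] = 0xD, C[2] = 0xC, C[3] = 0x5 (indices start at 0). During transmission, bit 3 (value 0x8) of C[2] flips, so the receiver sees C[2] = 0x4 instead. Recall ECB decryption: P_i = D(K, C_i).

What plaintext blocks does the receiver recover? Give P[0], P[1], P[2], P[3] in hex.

Only C[2] changed, to 0x4. In ECB, a change in C_i affects only P_i. Decrypting the received ciphertext:
P[0]: D(K, 0xB) = 0x1.
P[1]: D(K, 0xD) = 0x2.
P[2]: D(K, 0x4) = 0xE.
P[3]: D(K, 0x5) = 0x6.
Blocks that differ from the original plaintext: P[2].

P[0] = 0x1, P[1] = 0x2, P[2] = 0xE, P[3] = 0x6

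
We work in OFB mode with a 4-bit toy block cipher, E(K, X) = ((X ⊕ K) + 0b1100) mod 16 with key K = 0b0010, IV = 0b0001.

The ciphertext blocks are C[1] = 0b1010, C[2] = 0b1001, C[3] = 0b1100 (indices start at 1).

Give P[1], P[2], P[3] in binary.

OFB decryption: S_i = E(K, S_{i−1}) with S_{0} = IV; P_i = C_i ⊕ S_i.
P[1]: S = E(K, 0b0001) = 0b1111; 0b1010 ⊕ 0b1111 = 0b0101.
P[2]: S = E(K, 0b1111) = 0b1001; 0b1001 ⊕ 0b1001 = 0b0000.
P[3]: S = E(K, 0b1001) = 0b0111; 0b1100 ⊕ 0b0111 = 0b1011.

P[1] = 0b0101, P[2] = 0b0000, P[3] = 0b1011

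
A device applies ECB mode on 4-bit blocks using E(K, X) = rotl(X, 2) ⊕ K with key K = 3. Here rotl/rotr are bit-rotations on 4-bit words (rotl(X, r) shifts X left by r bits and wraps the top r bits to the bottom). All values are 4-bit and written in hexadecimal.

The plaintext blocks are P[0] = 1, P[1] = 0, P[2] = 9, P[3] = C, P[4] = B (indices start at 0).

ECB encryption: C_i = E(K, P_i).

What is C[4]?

C[4]: E(K, B) = D.

C[4] = D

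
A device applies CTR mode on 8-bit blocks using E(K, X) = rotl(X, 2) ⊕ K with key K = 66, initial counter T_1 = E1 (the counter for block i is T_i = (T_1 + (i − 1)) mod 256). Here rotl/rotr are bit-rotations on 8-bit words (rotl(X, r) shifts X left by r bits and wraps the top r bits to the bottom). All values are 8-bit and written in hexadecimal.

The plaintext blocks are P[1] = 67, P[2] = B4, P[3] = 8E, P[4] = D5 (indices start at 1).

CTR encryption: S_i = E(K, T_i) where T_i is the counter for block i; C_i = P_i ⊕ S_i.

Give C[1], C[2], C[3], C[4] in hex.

C[1] = 86, C[2] = 59, C[3] = 67, C[4] = 20

C[1]: T = E1, S = E(K, T) = E1; 67 ⊕ E1 = 86.
C[2]: T = E2, S = E(K, T) = ED; B4 ⊕ ED = 59.
C[3]: T = E3, S = E(K, T) = E9; 8E ⊕ E9 = 67.
C[4]: T = E4, S = E(K, T) = F5; D5 ⊕ F5 = 20.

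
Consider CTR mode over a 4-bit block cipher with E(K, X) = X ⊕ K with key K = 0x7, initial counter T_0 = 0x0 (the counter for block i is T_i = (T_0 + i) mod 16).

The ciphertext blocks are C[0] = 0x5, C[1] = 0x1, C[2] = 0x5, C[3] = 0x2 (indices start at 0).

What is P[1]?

P[1] = 0x7

CTR decryption: S_i = E(K, T_i) where T_i is the counter for block i; P_i = C_i ⊕ S_i.
P[1]: T = 0x1, S = E(K, T) = 0x6; 0x1 ⊕ 0x6 = 0x7.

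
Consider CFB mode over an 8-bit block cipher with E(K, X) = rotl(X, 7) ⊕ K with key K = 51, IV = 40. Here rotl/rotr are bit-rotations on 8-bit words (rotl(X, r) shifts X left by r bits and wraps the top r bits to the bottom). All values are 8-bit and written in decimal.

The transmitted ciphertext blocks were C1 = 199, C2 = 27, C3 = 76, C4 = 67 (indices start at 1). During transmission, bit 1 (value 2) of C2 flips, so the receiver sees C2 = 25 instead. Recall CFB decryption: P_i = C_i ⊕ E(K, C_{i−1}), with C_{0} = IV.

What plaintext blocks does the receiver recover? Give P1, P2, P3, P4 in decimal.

Only C2 changed, to 25. In CFB, a change in C_i flips the same bit in P_i and garbles P_{i+1}. Decrypting the received ciphertext:
P1: E(K, 40) = 39; 199 ⊕ 39 = 224.
P2: E(K, 199) = 208; 25 ⊕ 208 = 201.
P3: E(K, 25) = 191; 76 ⊕ 191 = 243.
P4: E(K, 76) = 21; 67 ⊕ 21 = 86.
Blocks that differ from the original plaintext: P2, P3.

P1 = 224, P2 = 201, P3 = 243, P4 = 86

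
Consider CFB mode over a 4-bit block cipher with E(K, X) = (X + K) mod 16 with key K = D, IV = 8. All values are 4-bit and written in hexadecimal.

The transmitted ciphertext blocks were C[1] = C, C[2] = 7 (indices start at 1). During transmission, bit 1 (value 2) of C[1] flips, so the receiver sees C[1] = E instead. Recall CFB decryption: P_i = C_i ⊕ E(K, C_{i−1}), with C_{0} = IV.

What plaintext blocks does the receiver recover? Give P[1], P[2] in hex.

Only C[1] changed, to E. In CFB, a change in C_i flips the same bit in P_i and garbles P_{i+1}. Decrypting the received ciphertext:
P[1]: E(K, 8) = 5; E ⊕ 5 = B.
P[2]: E(K, E) = B; 7 ⊕ B = C.
Blocks that differ from the original plaintext: P[1], P[2].

P[1] = B, P[2] = C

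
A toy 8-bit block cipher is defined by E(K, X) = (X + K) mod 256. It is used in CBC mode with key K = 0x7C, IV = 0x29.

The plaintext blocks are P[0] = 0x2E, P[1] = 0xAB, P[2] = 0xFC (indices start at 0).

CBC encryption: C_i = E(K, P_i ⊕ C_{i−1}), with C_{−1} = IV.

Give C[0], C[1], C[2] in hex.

C[0] = 0x83, C[1] = 0xA4, C[2] = 0xD4

C[0]: P[0] ⊕ 0x29 = 0x07; E(K, 0x07) = 0x83.
C[1]: P[1] ⊕ 0x83 = 0x28; E(K, 0x28) = 0xA4.
C[2]: P[2] ⊕ 0xA4 = 0x58; E(K, 0x58) = 0xD4.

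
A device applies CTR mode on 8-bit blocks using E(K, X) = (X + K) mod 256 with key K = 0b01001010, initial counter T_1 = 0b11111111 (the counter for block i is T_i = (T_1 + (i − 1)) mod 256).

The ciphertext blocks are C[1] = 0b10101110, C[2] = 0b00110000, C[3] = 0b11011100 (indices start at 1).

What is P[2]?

CTR decryption: S_i = E(K, T_i) where T_i is the counter for block i; P_i = C_i ⊕ S_i.
P[2]: T = 0b00000000, S = E(K, T) = 0b01001010; 0b00110000 ⊕ 0b01001010 = 0b01111010.

P[2] = 0b01111010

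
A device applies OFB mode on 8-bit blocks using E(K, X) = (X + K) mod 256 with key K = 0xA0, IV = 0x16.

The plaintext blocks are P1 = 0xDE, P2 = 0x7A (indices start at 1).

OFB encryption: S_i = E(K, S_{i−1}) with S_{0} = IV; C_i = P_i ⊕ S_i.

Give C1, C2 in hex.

C1: S = E(K, 0x16) = 0xB6; 0xDE ⊕ 0xB6 = 0x68.
C2: S = E(K, 0xB6) = 0x56; 0x7A ⊕ 0x56 = 0x2C.

C1 = 0x68, C2 = 0x2C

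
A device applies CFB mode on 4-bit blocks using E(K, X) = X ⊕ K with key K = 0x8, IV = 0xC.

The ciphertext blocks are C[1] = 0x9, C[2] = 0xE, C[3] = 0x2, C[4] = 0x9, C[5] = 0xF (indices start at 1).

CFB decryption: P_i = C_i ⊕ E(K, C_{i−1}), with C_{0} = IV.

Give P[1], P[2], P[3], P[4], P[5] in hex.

P[1] = 0xD, P[2] = 0xF, P[3] = 0x4, P[4] = 0x3, P[5] = 0xE

P[1]: E(K, 0xC) = 0x4; 0x9 ⊕ 0x4 = 0xD.
P[2]: E(K, 0x9) = 0x1; 0xE ⊕ 0x1 = 0xF.
P[3]: E(K, 0xE) = 0x6; 0x2 ⊕ 0x6 = 0x4.
P[4]: E(K, 0x2) = 0xA; 0x9 ⊕ 0xA = 0x3.
P[5]: E(K, 0x9) = 0x1; 0xF ⊕ 0x1 = 0xE.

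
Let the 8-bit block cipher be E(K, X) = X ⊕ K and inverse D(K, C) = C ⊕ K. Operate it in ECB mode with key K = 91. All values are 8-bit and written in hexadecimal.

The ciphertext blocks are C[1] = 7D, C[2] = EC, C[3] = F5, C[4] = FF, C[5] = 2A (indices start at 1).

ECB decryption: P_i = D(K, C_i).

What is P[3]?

P[3] = 64

P[3]: D(K, F5) = 64.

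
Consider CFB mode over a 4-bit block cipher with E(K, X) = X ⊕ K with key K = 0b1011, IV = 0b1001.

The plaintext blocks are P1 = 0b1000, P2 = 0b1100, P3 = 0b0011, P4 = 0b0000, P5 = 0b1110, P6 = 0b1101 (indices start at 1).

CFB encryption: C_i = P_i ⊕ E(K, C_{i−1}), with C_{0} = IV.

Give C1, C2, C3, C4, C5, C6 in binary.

C1: E(K, 0b1001) = 0b0010; 0b1000 ⊕ 0b0010 = 0b1010.
C2: E(K, 0b1010) = 0b0001; 0b1100 ⊕ 0b0001 = 0b1101.
C3: E(K, 0b1101) = 0b0110; 0b0011 ⊕ 0b0110 = 0b0101.
C4: E(K, 0b0101) = 0b1110; 0b0000 ⊕ 0b1110 = 0b1110.
C5: E(K, 0b1110) = 0b0101; 0b1110 ⊕ 0b0101 = 0b1011.
C6: E(K, 0b1011) = 0b0000; 0b1101 ⊕ 0b0000 = 0b1101.

C1 = 0b1010, C2 = 0b1101, C3 = 0b0101, C4 = 0b1110, C5 = 0b1011, C6 = 0b1101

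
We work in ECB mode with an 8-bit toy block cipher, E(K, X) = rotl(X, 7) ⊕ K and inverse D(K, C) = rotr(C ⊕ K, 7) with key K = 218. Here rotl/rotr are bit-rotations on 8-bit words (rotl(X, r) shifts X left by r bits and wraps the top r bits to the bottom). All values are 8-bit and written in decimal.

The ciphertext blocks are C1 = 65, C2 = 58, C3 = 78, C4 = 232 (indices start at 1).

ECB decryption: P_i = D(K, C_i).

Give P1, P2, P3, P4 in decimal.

P1: D(K, 65) = 55.
P2: D(K, 58) = 193.
P3: D(K, 78) = 41.
P4: D(K, 232) = 100.

P1 = 55, P2 = 193, P3 = 41, P4 = 100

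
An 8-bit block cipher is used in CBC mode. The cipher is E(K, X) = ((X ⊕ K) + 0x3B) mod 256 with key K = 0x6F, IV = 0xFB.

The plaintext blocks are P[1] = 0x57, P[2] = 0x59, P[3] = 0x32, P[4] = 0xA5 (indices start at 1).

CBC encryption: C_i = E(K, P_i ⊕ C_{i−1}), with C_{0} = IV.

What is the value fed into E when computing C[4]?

0x3C

C[1]: P[1] ⊕ 0xFB = 0xAC; E(K, 0xAC) = 0xFE.
C[2]: P[2] ⊕ 0xFE = 0xA7; E(K, 0xA7) = 0x03.
C[3]: P[3] ⊕ 0x03 = 0x31; E(K, 0x31) = 0x99.
C[4]: P[4] ⊕ 0x99 = 0x3C; E(K, 0x3C) = 0x8E.
So the input to E for block [4] is 0x3C.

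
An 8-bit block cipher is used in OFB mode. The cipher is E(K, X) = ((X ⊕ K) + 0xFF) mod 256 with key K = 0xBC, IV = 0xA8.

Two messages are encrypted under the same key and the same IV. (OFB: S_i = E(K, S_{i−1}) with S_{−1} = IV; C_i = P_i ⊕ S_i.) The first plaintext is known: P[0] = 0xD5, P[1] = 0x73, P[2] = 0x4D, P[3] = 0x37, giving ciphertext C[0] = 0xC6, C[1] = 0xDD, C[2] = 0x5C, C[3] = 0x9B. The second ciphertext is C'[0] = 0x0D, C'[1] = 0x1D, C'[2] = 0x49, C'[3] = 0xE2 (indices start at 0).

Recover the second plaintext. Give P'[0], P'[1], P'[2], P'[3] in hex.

In OFB with a reused IV, both messages share the same keystream S_i, so C_i ⊕ C'_i = P_i ⊕ P'_i and thus P'_i = P_i ⊕ C_i ⊕ C'_i.
P'[0]: 0xD5 ⊕ 0xC6 ⊕ 0x0D = 0x1E.
P'[1]: 0x73 ⊕ 0xDD ⊕ 0x1D = 0xB3.
P'[2]: 0x4D ⊕ 0x5C ⊕ 0x49 = 0x58.
P'[3]: 0x37 ⊕ 0x9B ⊕ 0xE2 = 0x4E.

P'[0] = 0x1E, P'[1] = 0xB3, P'[2] = 0x58, P'[3] = 0x4E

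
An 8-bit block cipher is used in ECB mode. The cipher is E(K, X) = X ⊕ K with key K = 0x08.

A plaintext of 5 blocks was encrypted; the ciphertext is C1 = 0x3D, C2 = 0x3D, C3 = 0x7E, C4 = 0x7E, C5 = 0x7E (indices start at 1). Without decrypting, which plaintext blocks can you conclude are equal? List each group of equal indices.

ECB encrypts each block independently with the same key, so equal ciphertext blocks imply equal plaintext blocks.
C1 = C2 = 0x3D, so P1 = P2.
C3 = C4 = C5 = 0x7E, so P3 = P4 = P5.

P1 = P2; P3 = P4 = P5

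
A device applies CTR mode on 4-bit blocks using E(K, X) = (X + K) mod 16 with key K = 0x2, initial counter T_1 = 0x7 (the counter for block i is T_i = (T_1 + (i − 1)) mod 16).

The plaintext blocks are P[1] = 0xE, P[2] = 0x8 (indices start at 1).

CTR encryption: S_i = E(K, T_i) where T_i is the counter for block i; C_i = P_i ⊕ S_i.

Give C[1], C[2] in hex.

C[1] = 0x7, C[2] = 0x2

C[1]: T = 0x7, S = E(K, T) = 0x9; 0xE ⊕ 0x9 = 0x7.
C[2]: T = 0x8, S = E(K, T) = 0xA; 0x8 ⊕ 0xA = 0x2.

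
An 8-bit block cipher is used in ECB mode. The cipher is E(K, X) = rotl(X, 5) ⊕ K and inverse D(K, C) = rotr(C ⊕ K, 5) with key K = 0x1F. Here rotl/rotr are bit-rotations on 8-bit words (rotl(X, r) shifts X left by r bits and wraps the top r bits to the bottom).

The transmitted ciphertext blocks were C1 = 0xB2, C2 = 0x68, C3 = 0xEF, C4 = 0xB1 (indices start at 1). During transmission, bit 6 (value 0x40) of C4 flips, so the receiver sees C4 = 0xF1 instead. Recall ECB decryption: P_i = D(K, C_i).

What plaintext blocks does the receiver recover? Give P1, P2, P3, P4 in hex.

P1 = 0x6D, P2 = 0xBB, P3 = 0x87, P4 = 0x77

Only C4 changed, to 0xF1. In ECB, a change in C_i affects only P_i. Decrypting the received ciphertext:
P1: D(K, 0xB2) = 0x6D.
P2: D(K, 0x68) = 0xBB.
P3: D(K, 0xEF) = 0x87.
P4: D(K, 0xF1) = 0x77.
Blocks that differ from the original plaintext: P4.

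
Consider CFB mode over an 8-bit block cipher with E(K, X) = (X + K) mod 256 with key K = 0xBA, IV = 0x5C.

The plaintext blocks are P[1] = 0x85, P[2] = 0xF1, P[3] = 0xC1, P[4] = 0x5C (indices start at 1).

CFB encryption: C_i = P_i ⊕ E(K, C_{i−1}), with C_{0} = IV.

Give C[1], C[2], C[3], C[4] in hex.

C[1] = 0x93, C[2] = 0xBC, C[3] = 0xB7, C[4] = 0x2D

C[1]: E(K, 0x5C) = 0x16; 0x85 ⊕ 0x16 = 0x93.
C[2]: E(K, 0x93) = 0x4D; 0xF1 ⊕ 0x4D = 0xBC.
C[3]: E(K, 0xBC) = 0x76; 0xC1 ⊕ 0x76 = 0xB7.
C[4]: E(K, 0xB7) = 0x71; 0x5C ⊕ 0x71 = 0x2D.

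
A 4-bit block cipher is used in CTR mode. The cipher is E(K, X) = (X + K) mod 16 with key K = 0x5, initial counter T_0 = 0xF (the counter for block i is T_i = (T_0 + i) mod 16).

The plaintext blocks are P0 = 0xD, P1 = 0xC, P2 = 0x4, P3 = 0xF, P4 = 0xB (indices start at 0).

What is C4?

C4 = 0x3

CTR encryption: S_i = E(K, T_i) where T_i is the counter for block i; C_i = P_i ⊕ S_i.
C0: T = 0xF, S = E(K, T) = 0x4; 0xD ⊕ 0x4 = 0x9.
C1: T = 0x0, S = E(K, T) = 0x5; 0xC ⊕ 0x5 = 0x9.
C2: T = 0x1, S = E(K, T) = 0x6; 0x4 ⊕ 0x6 = 0x2.
C3: T = 0x2, S = E(K, T) = 0x7; 0xF ⊕ 0x7 = 0x8.
C4: T = 0x3, S = E(K, T) = 0x8; 0xB ⊕ 0x8 = 0x3.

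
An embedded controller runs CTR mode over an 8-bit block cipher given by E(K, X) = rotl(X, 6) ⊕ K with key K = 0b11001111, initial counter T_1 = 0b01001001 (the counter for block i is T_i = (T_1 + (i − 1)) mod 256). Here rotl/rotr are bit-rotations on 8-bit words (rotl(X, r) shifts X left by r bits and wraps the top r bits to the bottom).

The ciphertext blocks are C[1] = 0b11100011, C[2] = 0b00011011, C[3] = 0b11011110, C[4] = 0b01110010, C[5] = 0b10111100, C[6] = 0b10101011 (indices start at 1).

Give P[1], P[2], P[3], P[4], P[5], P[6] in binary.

CTR decryption: S_i = E(K, T_i) where T_i is the counter for block i; P_i = C_i ⊕ S_i.
P[1]: T = 0b01001001, S = E(K, T) = 0b10011101; 0b11100011 ⊕ 0b10011101 = 0b01111110.
P[2]: T = 0b01001010, S = E(K, T) = 0b01011101; 0b00011011 ⊕ 0b01011101 = 0b01000110.
P[3]: T = 0b01001011, S = E(K, T) = 0b00011101; 0b11011110 ⊕ 0b00011101 = 0b11000011.
P[4]: T = 0b01001100, S = E(K, T) = 0b11011100; 0b01110010 ⊕ 0b11011100 = 0b10101110.
P[5]: T = 0b01001101, S = E(K, T) = 0b10011100; 0b10111100 ⊕ 0b10011100 = 0b00100000.
P[6]: T = 0b01001110, S = E(K, T) = 0b01011100; 0b10101011 ⊕ 0b01011100 = 0b11110111.

P[1] = 0b01111110, P[2] = 0b01000110, P[3] = 0b11000011, P[4] = 0b10101110, P[5] = 0b00100000, P[6] = 0b11110111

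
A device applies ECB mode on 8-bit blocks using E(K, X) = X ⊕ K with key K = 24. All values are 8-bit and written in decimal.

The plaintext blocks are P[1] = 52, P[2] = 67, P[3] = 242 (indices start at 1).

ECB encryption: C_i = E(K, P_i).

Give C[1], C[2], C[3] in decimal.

C[1]: E(K, 52) = 44.
C[2]: E(K, 67) = 91.
C[3]: E(K, 242) = 234.

C[1] = 44, C[2] = 91, C[3] = 234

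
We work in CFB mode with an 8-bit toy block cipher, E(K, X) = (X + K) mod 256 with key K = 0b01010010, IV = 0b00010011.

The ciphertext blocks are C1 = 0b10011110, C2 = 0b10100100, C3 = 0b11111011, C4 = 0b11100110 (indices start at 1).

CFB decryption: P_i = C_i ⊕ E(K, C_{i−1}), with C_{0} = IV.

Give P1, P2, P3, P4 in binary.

P1: E(K, 0b00010011) = 0b01100101; 0b10011110 ⊕ 0b01100101 = 0b11111011.
P2: E(K, 0b10011110) = 0b11110000; 0b10100100 ⊕ 0b11110000 = 0b01010100.
P3: E(K, 0b10100100) = 0b11110110; 0b11111011 ⊕ 0b11110110 = 0b00001101.
P4: E(K, 0b11111011) = 0b01001101; 0b11100110 ⊕ 0b01001101 = 0b10101011.

P1 = 0b11111011, P2 = 0b01010100, P3 = 0b00001101, P4 = 0b10101011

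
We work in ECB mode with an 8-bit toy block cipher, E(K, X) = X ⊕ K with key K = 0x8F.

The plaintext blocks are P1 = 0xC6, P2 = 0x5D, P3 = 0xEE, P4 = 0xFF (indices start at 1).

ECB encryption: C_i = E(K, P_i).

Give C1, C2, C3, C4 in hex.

C1: E(K, 0xC6) = 0x49.
C2: E(K, 0x5D) = 0xD2.
C3: E(K, 0xEE) = 0x61.
C4: E(K, 0xFF) = 0x70.

C1 = 0x49, C2 = 0xD2, C3 = 0x61, C4 = 0x70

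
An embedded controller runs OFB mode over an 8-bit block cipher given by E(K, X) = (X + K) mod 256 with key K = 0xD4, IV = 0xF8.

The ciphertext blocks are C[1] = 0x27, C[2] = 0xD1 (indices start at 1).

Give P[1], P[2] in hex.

P[1] = 0xEB, P[2] = 0x71

OFB decryption: S_i = E(K, S_{i−1}) with S_{0} = IV; P_i = C_i ⊕ S_i.
P[1]: S = E(K, 0xF8) = 0xCC; 0x27 ⊕ 0xCC = 0xEB.
P[2]: S = E(K, 0xCC) = 0xA0; 0xD1 ⊕ 0xA0 = 0x71.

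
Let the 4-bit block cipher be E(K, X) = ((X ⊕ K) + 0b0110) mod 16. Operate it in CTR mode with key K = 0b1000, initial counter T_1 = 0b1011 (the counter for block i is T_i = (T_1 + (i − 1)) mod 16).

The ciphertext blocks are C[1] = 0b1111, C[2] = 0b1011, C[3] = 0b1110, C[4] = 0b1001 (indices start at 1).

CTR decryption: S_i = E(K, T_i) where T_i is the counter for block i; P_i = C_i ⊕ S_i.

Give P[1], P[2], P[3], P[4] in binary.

P[1]: T = 0b1011, S = E(K, T) = 0b1001; 0b1111 ⊕ 0b1001 = 0b0110.
P[2]: T = 0b1100, S = E(K, T) = 0b1010; 0b1011 ⊕ 0b1010 = 0b0001.
P[3]: T = 0b1101, S = E(K, T) = 0b1011; 0b1110 ⊕ 0b1011 = 0b0101.
P[4]: T = 0b1110, S = E(K, T) = 0b1100; 0b1001 ⊕ 0b1100 = 0b0101.

P[1] = 0b0110, P[2] = 0b0001, P[3] = 0b0101, P[4] = 0b0101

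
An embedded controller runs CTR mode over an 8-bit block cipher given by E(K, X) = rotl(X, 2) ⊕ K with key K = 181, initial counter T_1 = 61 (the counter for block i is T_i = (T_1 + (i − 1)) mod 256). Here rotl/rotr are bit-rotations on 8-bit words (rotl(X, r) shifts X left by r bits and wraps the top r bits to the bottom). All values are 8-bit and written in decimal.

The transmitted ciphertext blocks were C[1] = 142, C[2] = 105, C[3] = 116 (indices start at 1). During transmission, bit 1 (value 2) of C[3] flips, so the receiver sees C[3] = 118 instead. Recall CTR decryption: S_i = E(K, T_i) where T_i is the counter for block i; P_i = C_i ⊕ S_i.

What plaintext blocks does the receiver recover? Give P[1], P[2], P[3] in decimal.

Only C[3] changed, to 118. In CTR, a change in C_i flips the same bit in P_i only; the keystream is unaffected. Decrypting the received ciphertext:
P[1]: T = 61, S = E(K, T) = 65; 142 ⊕ 65 = 207.
P[2]: T = 62, S = E(K, T) = 77; 105 ⊕ 77 = 36.
P[3]: T = 63, S = E(K, T) = 73; 118 ⊕ 73 = 63.
Blocks that differ from the original plaintext: P[3].

P[1] = 207, P[2] = 36, P[3] = 63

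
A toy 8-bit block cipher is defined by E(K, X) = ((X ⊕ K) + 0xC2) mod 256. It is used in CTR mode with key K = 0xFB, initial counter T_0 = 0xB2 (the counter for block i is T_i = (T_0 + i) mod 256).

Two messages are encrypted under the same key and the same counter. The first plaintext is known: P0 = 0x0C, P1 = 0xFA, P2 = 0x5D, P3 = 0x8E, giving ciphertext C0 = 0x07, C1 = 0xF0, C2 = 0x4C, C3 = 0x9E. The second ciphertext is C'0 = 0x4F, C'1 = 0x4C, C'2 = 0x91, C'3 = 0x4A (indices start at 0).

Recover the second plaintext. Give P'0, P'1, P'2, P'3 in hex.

In CTR with a reused counter, both messages share the same keystream S_i, so C_i ⊕ C'_i = P_i ⊕ P'_i and thus P'_i = P_i ⊕ C_i ⊕ C'_i.
P'0: 0x0C ⊕ 0x07 ⊕ 0x4F = 0x44.
P'1: 0xFA ⊕ 0xF0 ⊕ 0x4C = 0x46.
P'2: 0x5D ⊕ 0x4C ⊕ 0x91 = 0x80.
P'3: 0x8E ⊕ 0x9E ⊕ 0x4A = 0x5A.

P'0 = 0x44, P'1 = 0x46, P'2 = 0x80, P'3 = 0x5A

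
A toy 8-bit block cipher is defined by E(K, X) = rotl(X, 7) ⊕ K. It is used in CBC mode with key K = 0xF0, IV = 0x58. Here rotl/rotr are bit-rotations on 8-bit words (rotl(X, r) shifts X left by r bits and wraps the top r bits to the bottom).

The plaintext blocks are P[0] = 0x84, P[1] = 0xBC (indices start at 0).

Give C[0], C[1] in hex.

C[0] = 0x9E, C[1] = 0xE1

CBC encryption: C_i = E(K, P_i ⊕ C_{i−1}), with C_{−1} = IV.
C[0]: P[0] ⊕ 0x58 = 0xDC; E(K, 0xDC) = 0x9E.
C[1]: P[1] ⊕ 0x9E = 0x22; E(K, 0x22) = 0xE1.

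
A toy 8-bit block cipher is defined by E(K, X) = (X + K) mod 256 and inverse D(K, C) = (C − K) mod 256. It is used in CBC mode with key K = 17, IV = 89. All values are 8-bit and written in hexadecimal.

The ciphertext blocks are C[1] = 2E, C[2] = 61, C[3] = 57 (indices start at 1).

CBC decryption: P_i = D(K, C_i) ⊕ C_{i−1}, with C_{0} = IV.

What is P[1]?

P[1]: D(K, 2E) = 17; 17 ⊕ 89 = 9E.

P[1] = 9E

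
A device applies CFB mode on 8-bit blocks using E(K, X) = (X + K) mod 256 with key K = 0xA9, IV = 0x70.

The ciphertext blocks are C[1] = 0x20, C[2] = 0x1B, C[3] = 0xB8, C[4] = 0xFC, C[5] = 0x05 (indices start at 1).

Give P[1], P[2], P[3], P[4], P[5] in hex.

CFB decryption: P_i = C_i ⊕ E(K, C_{i−1}), with C_{0} = IV.
P[1]: E(K, 0x70) = 0x19; 0x20 ⊕ 0x19 = 0x39.
P[2]: E(K, 0x20) = 0xC9; 0x1B ⊕ 0xC9 = 0xD2.
P[3]: E(K, 0x1B) = 0xC4; 0xB8 ⊕ 0xC4 = 0x7C.
P[4]: E(K, 0xB8) = 0x61; 0xFC ⊕ 0x61 = 0x9D.
P[5]: E(K, 0xFC) = 0xA5; 0x05 ⊕ 0xA5 = 0xA0.

P[1] = 0x39, P[2] = 0xD2, P[3] = 0x7C, P[4] = 0x9D, P[5] = 0xA0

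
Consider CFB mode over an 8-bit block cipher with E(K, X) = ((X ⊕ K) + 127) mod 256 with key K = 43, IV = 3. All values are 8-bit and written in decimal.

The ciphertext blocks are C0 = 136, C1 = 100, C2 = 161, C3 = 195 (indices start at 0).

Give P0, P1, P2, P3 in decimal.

CFB decryption: P_i = C_i ⊕ E(K, C_{i−1}), with C_{−1} = IV.
P0: E(K, 3) = 167; 136 ⊕ 167 = 47.
P1: E(K, 136) = 34; 100 ⊕ 34 = 70.
P2: E(K, 100) = 206; 161 ⊕ 206 = 111.
P3: E(K, 161) = 9; 195 ⊕ 9 = 202.

P0 = 47, P1 = 70, P2 = 111, P3 = 202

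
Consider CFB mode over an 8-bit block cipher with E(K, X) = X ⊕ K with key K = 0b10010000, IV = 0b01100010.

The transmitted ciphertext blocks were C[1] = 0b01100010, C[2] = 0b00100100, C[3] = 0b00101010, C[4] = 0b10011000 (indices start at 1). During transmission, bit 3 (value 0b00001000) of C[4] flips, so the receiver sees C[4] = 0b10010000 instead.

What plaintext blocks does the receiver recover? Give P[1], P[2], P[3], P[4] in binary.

P[1] = 0b10010000, P[2] = 0b11010110, P[3] = 0b10011110, P[4] = 0b00101010

CFB decryption: P_i = C_i ⊕ E(K, C_{i−1}), with C_{0} = IV.
Only C[4] changed, to 0b10010000. In CFB, a change in C_i flips the same bit in P_i and garbles P_{i+1}. Decrypting the received ciphertext:
P[1]: E(K, 0b01100010) = 0b11110010; 0b01100010 ⊕ 0b11110010 = 0b10010000.
P[2]: E(K, 0b01100010) = 0b11110010; 0b00100100 ⊕ 0b11110010 = 0b11010110.
P[3]: E(K, 0b00100100) = 0b10110100; 0b00101010 ⊕ 0b10110100 = 0b10011110.
P[4]: E(K, 0b00101010) = 0b10111010; 0b10010000 ⊕ 0b10111010 = 0b00101010.
Blocks that differ from the original plaintext: P[4].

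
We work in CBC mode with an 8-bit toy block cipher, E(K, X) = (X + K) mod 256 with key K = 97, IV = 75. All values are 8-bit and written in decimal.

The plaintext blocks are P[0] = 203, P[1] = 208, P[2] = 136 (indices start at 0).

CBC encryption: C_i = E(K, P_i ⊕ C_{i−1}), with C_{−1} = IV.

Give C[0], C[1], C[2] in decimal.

C[0] = 225, C[1] = 146, C[2] = 123

C[0]: P[0] ⊕ 75 = 128; E(K, 128) = 225.
C[1]: P[1] ⊕ 225 = 49; E(K, 49) = 146.
C[2]: P[2] ⊕ 146 = 26; E(K, 26) = 123.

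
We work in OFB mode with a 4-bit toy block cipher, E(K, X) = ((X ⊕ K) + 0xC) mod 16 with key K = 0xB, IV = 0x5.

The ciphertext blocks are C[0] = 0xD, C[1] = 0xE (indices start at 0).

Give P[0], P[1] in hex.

OFB decryption: S_i = E(K, S_{i−1}) with S_{−1} = IV; P_i = C_i ⊕ S_i.
P[0]: S = E(K, 0x5) = 0xA; 0xD ⊕ 0xA = 0x7.
P[1]: S = E(K, 0xA) = 0xD; 0xE ⊕ 0xD = 0x3.

P[0] = 0x7, P[1] = 0x3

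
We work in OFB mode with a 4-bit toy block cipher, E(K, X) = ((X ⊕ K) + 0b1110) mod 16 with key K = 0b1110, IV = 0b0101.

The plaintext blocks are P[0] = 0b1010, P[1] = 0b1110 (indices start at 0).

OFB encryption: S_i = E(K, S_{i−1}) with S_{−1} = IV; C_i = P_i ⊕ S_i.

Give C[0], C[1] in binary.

C[0]: S = E(K, 0b0101) = 0b1001; 0b1010 ⊕ 0b1001 = 0b0011.
C[1]: S = E(K, 0b1001) = 0b0101; 0b1110 ⊕ 0b0101 = 0b1011.

C[0] = 0b0011, C[1] = 0b1011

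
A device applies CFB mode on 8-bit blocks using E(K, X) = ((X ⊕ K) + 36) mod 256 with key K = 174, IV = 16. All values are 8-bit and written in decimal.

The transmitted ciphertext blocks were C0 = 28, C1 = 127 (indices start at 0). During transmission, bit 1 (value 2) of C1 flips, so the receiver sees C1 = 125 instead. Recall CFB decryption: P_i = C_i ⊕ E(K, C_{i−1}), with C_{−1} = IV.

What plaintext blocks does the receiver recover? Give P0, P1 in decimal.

P0 = 254, P1 = 171

Only C1 changed, to 125. In CFB, a change in C_i flips the same bit in P_i and garbles P_{i+1}. Decrypting the received ciphertext:
P0: E(K, 16) = 226; 28 ⊕ 226 = 254.
P1: E(K, 28) = 214; 125 ⊕ 214 = 171.
Blocks that differ from the original plaintext: P1.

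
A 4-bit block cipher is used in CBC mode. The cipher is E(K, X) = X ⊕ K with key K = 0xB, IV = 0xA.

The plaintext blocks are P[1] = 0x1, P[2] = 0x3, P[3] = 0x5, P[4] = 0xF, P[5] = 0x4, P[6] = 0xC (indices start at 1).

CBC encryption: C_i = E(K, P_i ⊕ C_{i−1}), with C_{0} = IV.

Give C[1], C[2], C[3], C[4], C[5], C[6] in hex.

C[1]: P[1] ⊕ 0xA = 0xB; E(K, 0xB) = 0x0.
C[2]: P[2] ⊕ 0x0 = 0x3; E(K, 0x3) = 0x8.
C[3]: P[3] ⊕ 0x8 = 0xD; E(K, 0xD) = 0x6.
C[4]: P[4] ⊕ 0x6 = 0x9; E(K, 0x9) = 0x2.
C[5]: P[5] ⊕ 0x2 = 0x6; E(K, 0x6) = 0xD.
C[6]: P[6] ⊕ 0xD = 0x1; E(K, 0x1) = 0xA.

C[1] = 0x0, C[2] = 0x8, C[3] = 0x6, C[4] = 0x2, C[5] = 0xD, C[6] = 0xA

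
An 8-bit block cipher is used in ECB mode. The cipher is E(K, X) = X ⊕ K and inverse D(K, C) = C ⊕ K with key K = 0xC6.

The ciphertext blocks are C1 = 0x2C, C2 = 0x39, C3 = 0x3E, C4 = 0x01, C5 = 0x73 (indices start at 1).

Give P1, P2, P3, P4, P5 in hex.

P1 = 0xEA, P2 = 0xFF, P3 = 0xF8, P4 = 0xC7, P5 = 0xB5

ECB decryption: P_i = D(K, C_i).
P1: D(K, 0x2C) = 0xEA.
P2: D(K, 0x39) = 0xFF.
P3: D(K, 0x3E) = 0xF8.
P4: D(K, 0x01) = 0xC7.
P5: D(K, 0x73) = 0xB5.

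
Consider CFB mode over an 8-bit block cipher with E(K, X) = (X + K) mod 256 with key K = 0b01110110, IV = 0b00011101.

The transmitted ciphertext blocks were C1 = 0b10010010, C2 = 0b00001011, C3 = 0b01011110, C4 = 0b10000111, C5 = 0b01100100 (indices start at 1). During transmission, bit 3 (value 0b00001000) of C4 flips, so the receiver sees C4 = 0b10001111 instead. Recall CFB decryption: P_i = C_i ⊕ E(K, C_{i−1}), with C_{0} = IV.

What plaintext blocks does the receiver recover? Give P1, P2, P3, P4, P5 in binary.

Only C4 changed, to 0b10001111. In CFB, a change in C_i flips the same bit in P_i and garbles P_{i+1}. Decrypting the received ciphertext:
P1: E(K, 0b00011101) = 0b10010011; 0b10010010 ⊕ 0b10010011 = 0b00000001.
P2: E(K, 0b10010010) = 0b00001000; 0b00001011 ⊕ 0b00001000 = 0b00000011.
P3: E(K, 0b00001011) = 0b10000001; 0b01011110 ⊕ 0b10000001 = 0b11011111.
P4: E(K, 0b01011110) = 0b11010100; 0b10001111 ⊕ 0b11010100 = 0b01011011.
P5: E(K, 0b10001111) = 0b00000101; 0b01100100 ⊕ 0b00000101 = 0b01100001.
Blocks that differ from the original plaintext: P4, P5.

P1 = 0b00000001, P2 = 0b00000011, P3 = 0b11011111, P4 = 0b01011011, P5 = 0b01100001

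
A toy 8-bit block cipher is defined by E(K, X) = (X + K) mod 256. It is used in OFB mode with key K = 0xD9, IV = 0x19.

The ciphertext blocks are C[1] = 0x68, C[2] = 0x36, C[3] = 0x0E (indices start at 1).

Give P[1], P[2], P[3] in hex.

P[1] = 0x9A, P[2] = 0xFD, P[3] = 0xAA

OFB decryption: S_i = E(K, S_{i−1}) with S_{0} = IV; P_i = C_i ⊕ S_i.
P[1]: S = E(K, 0x19) = 0xF2; 0x68 ⊕ 0xF2 = 0x9A.
P[2]: S = E(K, 0xF2) = 0xCB; 0x36 ⊕ 0xCB = 0xFD.
P[3]: S = E(K, 0xCB) = 0xA4; 0x0E ⊕ 0xA4 = 0xAA.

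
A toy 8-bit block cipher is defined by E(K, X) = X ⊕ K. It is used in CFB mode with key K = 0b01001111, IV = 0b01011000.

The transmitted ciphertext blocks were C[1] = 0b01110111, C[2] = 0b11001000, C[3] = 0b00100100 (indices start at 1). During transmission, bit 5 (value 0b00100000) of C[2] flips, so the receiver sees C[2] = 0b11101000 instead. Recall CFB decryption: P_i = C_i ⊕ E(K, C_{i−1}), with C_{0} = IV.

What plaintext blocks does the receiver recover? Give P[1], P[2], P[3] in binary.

Only C[2] changed, to 0b11101000. In CFB, a change in C_i flips the same bit in P_i and garbles P_{i+1}. Decrypting the received ciphertext:
P[1]: E(K, 0b01011000) = 0b00010111; 0b01110111 ⊕ 0b00010111 = 0b01100000.
P[2]: E(K, 0b01110111) = 0b00111000; 0b11101000 ⊕ 0b00111000 = 0b11010000.
P[3]: E(K, 0b11101000) = 0b10100111; 0b00100100 ⊕ 0b10100111 = 0b10000011.
Blocks that differ from the original plaintext: P[2], P[3].

P[1] = 0b01100000, P[2] = 0b11010000, P[3] = 0b10000011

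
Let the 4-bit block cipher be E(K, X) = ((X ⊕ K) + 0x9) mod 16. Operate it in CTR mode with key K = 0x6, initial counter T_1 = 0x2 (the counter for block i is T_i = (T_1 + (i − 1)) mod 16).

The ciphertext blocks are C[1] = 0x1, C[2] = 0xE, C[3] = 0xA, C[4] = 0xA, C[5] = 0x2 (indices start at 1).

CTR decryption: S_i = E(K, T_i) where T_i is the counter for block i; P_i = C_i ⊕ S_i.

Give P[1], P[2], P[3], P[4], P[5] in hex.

P[1]: T = 0x2, S = E(K, T) = 0xD; 0x1 ⊕ 0xD = 0xC.
P[2]: T = 0x3, S = E(K, T) = 0xE; 0xE ⊕ 0xE = 0x0.
P[3]: T = 0x4, S = E(K, T) = 0xB; 0xA ⊕ 0xB = 0x1.
P[4]: T = 0x5, S = E(K, T) = 0xC; 0xA ⊕ 0xC = 0x6.
P[5]: T = 0x6, S = E(K, T) = 0x9; 0x2 ⊕ 0x9 = 0xB.

P[1] = 0xC, P[2] = 0x0, P[3] = 0x1, P[4] = 0x6, P[5] = 0xB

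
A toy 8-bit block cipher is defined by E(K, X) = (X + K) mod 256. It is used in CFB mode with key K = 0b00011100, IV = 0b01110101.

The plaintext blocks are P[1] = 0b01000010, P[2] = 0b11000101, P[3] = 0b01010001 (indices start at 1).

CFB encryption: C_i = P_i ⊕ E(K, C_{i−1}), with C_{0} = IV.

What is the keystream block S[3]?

0b01000110

C[1]: E(K, 0b01110101) = 0b10010001; 0b01000010 ⊕ 0b10010001 = 0b11010011.
C[2]: E(K, 0b11010011) = 0b11101111; 0b11000101 ⊕ 0b11101111 = 0b00101010.
C[3]: E(K, 0b00101010) = 0b01000110; 0b01010001 ⊕ 0b01000110 = 0b00010111.
So S[3] = 0b01000110.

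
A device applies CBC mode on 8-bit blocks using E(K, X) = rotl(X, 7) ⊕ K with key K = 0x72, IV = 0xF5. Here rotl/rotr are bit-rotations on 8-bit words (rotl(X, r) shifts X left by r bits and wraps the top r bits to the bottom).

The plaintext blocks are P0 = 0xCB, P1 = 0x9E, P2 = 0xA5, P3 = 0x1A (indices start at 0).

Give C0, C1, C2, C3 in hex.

CBC encryption: C_i = E(K, P_i ⊕ C_{i−1}), with C_{−1} = IV.
C0: P0 ⊕ 0xF5 = 0x3E; E(K, 0x3E) = 0x6D.
C1: P1 ⊕ 0x6D = 0xF3; E(K, 0xF3) = 0x8B.
C2: P2 ⊕ 0x8B = 0x2E; E(K, 0x2E) = 0x65.
C3: P3 ⊕ 0x65 = 0x7F; E(K, 0x7F) = 0xCD.

C0 = 0x6D, C1 = 0x8B, C2 = 0x65, C3 = 0xCD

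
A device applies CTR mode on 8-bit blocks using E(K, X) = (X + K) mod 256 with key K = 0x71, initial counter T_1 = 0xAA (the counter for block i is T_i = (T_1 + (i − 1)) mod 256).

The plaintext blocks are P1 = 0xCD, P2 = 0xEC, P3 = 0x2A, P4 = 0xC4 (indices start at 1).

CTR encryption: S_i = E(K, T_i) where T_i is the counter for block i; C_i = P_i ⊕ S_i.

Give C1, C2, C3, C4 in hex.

C1 = 0xD6, C2 = 0xF0, C3 = 0x37, C4 = 0xDA

C1: T = 0xAA, S = E(K, T) = 0x1B; 0xCD ⊕ 0x1B = 0xD6.
C2: T = 0xAB, S = E(K, T) = 0x1C; 0xEC ⊕ 0x1C = 0xF0.
C3: T = 0xAC, S = E(K, T) = 0x1D; 0x2A ⊕ 0x1D = 0x37.
C4: T = 0xAD, S = E(K, T) = 0x1E; 0xC4 ⊕ 0x1E = 0xDA.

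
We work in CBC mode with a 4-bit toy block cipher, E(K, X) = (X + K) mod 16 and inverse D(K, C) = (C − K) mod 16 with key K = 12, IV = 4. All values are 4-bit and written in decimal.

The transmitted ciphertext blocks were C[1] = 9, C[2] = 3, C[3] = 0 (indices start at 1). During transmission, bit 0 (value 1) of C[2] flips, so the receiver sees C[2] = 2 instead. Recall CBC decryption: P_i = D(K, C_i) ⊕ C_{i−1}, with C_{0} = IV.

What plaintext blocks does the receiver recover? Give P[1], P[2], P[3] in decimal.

Only C[2] changed, to 2. In CBC, a change in C_i garbles P_i and flips the same bit in P_{i+1}. Decrypting the received ciphertext:
P[1]: D(K, 9) = 13; 13 ⊕ 4 = 9.
P[2]: D(K, 2) = 6; 6 ⊕ 9 = 15.
P[3]: D(K, 0) = 4; 4 ⊕ 2 = 6.
Blocks that differ from the original plaintext: P[2], P[3].

P[1] = 9, P[2] = 15, P[3] = 6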